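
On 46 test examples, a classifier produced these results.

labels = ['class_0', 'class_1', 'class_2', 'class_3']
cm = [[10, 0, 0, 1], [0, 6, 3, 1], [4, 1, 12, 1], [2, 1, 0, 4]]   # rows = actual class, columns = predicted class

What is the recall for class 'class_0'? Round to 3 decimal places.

recall = TP/(TP+FN).
class_0: TP=10, FN=0+0+1=1 → 10/11 = 0.9091

0.909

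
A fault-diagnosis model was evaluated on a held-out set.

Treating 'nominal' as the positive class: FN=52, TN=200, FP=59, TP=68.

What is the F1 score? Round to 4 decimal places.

0.5506

Precision = TP/(TP+FP) = 68/127 = 0.5354
Recall = TP/(TP+FN) = 68/120 = 0.5667
F1 = 2·TP/(2·TP+FP+FN) = 136/247 = 0.5506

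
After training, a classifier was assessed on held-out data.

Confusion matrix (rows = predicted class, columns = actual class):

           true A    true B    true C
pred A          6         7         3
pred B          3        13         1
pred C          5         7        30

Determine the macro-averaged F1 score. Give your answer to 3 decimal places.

Per-class F1 score (2·TP/(2·TP+FP+FN)):
  A: TP=6, FP=7+3=10, FN=3+5=8 → 12/30 = 0.4000
  B: TP=13, FP=3+1=4, FN=7+7=14 → 26/44 = 0.5909
  C: TP=30, FP=5+7=12, FN=3+1=4 → 60/76 = 0.7895
Macro-F1 score = mean = (0.4000 + 0.5909 + 0.7895) / 3 = 0.593

0.593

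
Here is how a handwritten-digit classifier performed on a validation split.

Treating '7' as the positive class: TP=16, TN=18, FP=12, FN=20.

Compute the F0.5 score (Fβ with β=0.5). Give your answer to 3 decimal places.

0.541

Fβ = (1+β²)·TP / ((1+β²)·TP + β²·FN + FP), with β²=1/4
= 1.25·16 / (1.25·16 + 0.25·20 + 12) = 0.541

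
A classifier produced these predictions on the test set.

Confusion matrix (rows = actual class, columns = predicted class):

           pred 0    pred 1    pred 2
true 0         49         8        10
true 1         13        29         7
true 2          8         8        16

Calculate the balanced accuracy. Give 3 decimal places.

0.608

Balanced accuracy = mean of per-class recall.
  0: recall = 49/67 = 0.7313
  1: recall = 29/49 = 0.5918
  2: recall = 16/32 = 0.5000
Mean = (0.7313 + 0.5918 + 0.5000) / 3 = 0.608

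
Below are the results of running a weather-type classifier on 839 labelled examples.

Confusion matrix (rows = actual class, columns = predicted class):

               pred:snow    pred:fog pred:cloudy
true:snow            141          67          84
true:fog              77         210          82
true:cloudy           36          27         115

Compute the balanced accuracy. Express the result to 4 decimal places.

Balanced accuracy = mean of per-class recall.
  snow: recall = 141/292 = 0.48288
  fog: recall = 210/369 = 0.56911
  cloudy: recall = 115/178 = 0.64607
Mean = (0.48288 + 0.56911 + 0.64607) / 3 = 0.5660

0.5660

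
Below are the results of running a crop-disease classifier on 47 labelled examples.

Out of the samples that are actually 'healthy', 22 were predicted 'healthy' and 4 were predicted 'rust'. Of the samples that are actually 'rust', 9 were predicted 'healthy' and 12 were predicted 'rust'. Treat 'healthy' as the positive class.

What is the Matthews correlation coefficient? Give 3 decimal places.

MCC = (TP·TN − FP·FN) / √((TP+FP)(TP+FN)(TN+FP)(TN+FN))
Numerator = 22·12 − 9·4 = 228
Denominator = √(31·26·21·16) = √270816 = 520.3998
MCC = 228 / 520.3998 = 0.438

0.438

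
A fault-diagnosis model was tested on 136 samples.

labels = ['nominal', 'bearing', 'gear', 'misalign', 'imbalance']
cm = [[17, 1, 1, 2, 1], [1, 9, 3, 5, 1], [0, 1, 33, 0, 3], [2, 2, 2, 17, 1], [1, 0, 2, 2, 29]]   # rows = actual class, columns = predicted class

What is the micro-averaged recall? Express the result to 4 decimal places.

0.7721

Micro-averaging pools counts across classes: ΣTP=105, ΣFP=31, ΣFN=31.
Micro-recall = TP/(TP+FN) on pooled counts = 0.7721 (equals overall accuracy in single-label multiclass).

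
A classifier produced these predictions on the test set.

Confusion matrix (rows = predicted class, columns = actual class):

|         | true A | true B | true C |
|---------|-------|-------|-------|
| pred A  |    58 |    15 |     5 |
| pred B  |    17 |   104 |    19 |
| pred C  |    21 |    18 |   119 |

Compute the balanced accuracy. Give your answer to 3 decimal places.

Balanced accuracy = mean of per-class recall.
  A: recall = 58/96 = 0.6042
  B: recall = 104/137 = 0.7591
  C: recall = 119/143 = 0.8322
Mean = (0.6042 + 0.7591 + 0.8322) / 3 = 0.732

0.732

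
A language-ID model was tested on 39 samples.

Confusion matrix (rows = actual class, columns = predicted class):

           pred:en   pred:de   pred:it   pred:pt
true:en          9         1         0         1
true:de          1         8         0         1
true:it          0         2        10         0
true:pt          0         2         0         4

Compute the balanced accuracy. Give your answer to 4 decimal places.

0.7795

Balanced accuracy = mean of per-class recall.
  en: recall = 9/11 = 0.81818
  de: recall = 8/10 = 0.80000
  it: recall = 10/12 = 0.83333
  pt: recall = 4/6 = 0.66667
Mean = (0.81818 + 0.80000 + 0.83333 + 0.66667) / 4 = 0.7795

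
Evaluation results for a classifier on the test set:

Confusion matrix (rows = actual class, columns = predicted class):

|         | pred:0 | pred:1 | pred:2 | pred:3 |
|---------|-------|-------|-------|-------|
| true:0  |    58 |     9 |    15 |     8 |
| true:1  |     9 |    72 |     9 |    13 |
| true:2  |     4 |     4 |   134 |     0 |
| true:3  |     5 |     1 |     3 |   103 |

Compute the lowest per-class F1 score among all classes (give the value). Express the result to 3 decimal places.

0.699

Per-class F1 score (2·TP/(2·TP+FP+FN)):
  0: TP=58, FP=9+4+5=18, FN=9+15+8=32 → 116/166 = 0.6988
  1: TP=72, FP=9+4+1=14, FN=9+9+13=31 → 144/189 = 0.7619
  2: TP=134, FP=15+9+3=27, FN=4+4+0=8 → 268/303 = 0.8845
  3: TP=103, FP=8+13+0=21, FN=5+1+3=9 → 206/236 = 0.8729
Lowest is class '0' with F1 score = 0.699.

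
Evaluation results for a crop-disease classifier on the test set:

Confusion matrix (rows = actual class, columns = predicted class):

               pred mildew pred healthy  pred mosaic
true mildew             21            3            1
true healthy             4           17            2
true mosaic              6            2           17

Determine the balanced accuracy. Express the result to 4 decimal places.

0.7530

Balanced accuracy = mean of per-class recall.
  mildew: recall = 21/25 = 0.84000
  healthy: recall = 17/23 = 0.73913
  mosaic: recall = 17/25 = 0.68000
Mean = (0.84000 + 0.73913 + 0.68000) / 3 = 0.7530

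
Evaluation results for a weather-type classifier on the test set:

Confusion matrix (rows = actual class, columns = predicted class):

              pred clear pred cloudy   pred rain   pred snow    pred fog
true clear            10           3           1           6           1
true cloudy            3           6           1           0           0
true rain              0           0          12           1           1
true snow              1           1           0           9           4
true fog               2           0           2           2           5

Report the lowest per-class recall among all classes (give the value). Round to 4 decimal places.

0.4545

Per-class recall (TP/(TP+FN)):
  clear: TP=10, FN=3+1+6+1=11 → 10/21 = 0.47619
  cloudy: TP=6, FN=3+1+0+0=4 → 6/10 = 0.60000
  rain: TP=12, FN=0+0+1+1=2 → 12/14 = 0.85714
  snow: TP=9, FN=1+1+0+4=6 → 9/15 = 0.60000
  fog: TP=5, FN=2+0+2+2=6 → 5/11 = 0.45455
Lowest is class 'fog' with recall = 0.4545.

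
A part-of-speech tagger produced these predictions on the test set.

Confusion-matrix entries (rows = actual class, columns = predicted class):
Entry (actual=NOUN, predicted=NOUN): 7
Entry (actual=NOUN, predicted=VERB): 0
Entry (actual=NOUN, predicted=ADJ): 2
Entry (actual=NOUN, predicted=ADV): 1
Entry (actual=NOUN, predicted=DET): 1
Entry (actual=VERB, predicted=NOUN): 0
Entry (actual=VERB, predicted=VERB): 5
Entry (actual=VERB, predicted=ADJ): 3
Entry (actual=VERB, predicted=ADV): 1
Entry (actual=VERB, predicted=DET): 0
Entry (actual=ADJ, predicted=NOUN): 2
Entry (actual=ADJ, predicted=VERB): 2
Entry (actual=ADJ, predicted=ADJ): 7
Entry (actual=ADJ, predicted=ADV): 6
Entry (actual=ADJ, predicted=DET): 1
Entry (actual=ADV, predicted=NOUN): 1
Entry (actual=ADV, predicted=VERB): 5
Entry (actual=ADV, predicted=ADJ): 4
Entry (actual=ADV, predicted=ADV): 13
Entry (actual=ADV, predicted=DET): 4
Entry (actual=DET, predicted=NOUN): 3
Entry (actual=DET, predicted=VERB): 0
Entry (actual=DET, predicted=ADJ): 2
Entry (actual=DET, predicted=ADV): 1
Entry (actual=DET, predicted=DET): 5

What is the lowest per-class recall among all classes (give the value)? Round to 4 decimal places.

Per-class recall (TP/(TP+FN)):
  NOUN: TP=7, FN=0+2+1+1=4 → 7/11 = 0.63636
  VERB: TP=5, FN=0+3+1+0=4 → 5/9 = 0.55556
  ADJ: TP=7, FN=2+2+6+1=11 → 7/18 = 0.38889
  ADV: TP=13, FN=1+5+4+4=14 → 13/27 = 0.48148
  DET: TP=5, FN=3+0+2+1=6 → 5/11 = 0.45455
Lowest is class 'ADJ' with recall = 0.3889.

0.3889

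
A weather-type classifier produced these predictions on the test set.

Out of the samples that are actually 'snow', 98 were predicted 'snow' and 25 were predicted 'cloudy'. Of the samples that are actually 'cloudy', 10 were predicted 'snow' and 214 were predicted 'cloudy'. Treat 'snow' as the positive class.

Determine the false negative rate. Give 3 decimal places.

0.203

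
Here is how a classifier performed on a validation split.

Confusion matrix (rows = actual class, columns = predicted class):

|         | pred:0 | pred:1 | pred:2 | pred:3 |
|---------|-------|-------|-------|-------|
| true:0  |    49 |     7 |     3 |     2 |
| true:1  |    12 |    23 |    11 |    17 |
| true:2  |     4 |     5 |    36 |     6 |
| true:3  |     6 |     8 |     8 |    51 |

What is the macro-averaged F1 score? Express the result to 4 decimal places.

0.6304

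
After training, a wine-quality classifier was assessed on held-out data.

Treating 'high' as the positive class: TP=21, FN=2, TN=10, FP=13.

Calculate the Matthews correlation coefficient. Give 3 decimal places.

MCC = (TP·TN − FP·FN) / √((TP+FP)(TP+FN)(TN+FP)(TN+FN))
Numerator = 21·10 − 13·2 = 184
Denominator = √(34·23·23·12) = √215832 = 464.5772
MCC = 184 / 464.5772 = 0.396

0.396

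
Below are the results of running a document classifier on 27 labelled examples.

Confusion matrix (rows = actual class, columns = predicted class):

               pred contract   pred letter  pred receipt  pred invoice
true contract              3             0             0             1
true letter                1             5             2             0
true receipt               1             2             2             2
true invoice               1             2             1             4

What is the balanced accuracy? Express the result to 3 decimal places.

0.540

Balanced accuracy = mean of per-class recall.
  contract: recall = 3/4 = 0.7500
  letter: recall = 5/8 = 0.6250
  receipt: recall = 2/7 = 0.2857
  invoice: recall = 4/8 = 0.5000
Mean = (0.7500 + 0.6250 + 0.2857 + 0.5000) / 4 = 0.540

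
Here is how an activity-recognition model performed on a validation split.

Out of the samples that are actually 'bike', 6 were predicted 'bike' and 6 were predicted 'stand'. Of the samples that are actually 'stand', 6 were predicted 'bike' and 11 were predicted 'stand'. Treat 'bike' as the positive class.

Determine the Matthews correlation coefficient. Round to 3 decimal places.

0.147

MCC = (TP·TN − FP·FN) / √((TP+FP)(TP+FN)(TN+FP)(TN+FN))
Numerator = 6·11 − 6·6 = 30
Denominator = √(12·12·17·17) = √41616 = 204.0000
MCC = 30 / 204.0000 = 0.147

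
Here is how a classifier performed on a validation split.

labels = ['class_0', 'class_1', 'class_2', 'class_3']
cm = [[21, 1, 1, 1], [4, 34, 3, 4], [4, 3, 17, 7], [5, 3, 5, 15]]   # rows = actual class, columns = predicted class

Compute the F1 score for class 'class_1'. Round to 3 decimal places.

0.791

Take TP from the diagonal, FP from the rest of the 'class_1' prediction marginal, FN from the rest of the 'class_1' actual marginal.
F1 score = 2·TP/(2·TP+FP+FN).
class_1: TP=34, FP=1+3+3=7, FN=4+3+4=11 → 68/86 = 0.7907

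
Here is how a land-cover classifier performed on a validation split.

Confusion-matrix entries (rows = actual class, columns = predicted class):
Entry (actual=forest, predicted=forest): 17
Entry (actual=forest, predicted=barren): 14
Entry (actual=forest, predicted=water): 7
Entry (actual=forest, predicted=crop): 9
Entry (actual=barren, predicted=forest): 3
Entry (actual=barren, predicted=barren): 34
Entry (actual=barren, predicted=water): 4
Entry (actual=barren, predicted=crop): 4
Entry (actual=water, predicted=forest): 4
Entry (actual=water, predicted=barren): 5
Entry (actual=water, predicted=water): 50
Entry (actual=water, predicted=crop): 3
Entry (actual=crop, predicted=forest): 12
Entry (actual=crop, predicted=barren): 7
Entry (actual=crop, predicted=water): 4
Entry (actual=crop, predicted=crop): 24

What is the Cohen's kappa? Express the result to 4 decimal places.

Observed agreement pₒ = trace/N = 125/201 = 0.62189
Expected agreement pₑ = Σ (rowᵢ·colᵢ)/N² = (47·36 + 45·60 + 62·65 + 47·40)/201² = 0.25499
κ = (pₒ − pₑ)/(1 − pₑ) = (0.62189 − 0.25499)/(1 − 0.25499) = 0.4925

0.4925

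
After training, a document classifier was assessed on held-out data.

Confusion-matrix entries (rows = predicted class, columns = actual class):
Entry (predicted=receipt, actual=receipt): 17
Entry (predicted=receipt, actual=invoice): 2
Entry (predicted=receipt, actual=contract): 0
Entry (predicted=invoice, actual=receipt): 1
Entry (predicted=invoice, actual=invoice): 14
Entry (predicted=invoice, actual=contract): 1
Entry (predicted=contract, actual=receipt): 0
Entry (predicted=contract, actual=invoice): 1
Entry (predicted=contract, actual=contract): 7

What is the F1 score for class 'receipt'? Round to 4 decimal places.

0.9189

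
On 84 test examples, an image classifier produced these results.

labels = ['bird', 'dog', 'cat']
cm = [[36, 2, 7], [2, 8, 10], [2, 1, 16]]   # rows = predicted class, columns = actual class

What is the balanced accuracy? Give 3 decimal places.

Balanced accuracy = mean of per-class recall.
  bird: recall = 36/40 = 0.9000
  dog: recall = 8/11 = 0.7273
  cat: recall = 16/33 = 0.4848
Mean = (0.9000 + 0.7273 + 0.4848) / 3 = 0.704

0.704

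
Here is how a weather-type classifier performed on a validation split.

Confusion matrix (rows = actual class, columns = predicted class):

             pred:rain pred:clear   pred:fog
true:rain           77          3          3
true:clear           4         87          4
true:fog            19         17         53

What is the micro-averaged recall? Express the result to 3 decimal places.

Micro-averaging pools counts across classes: ΣTP=217, ΣFP=50, ΣFN=50.
Micro-recall = TP/(TP+FN) on pooled counts = 0.813 (equals overall accuracy in single-label multiclass).

0.813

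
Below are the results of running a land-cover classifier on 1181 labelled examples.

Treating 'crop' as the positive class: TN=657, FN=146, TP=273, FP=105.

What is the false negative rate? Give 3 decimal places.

FNR = FN/(FN+TP) = 146/(146+273) = 0.348

0.348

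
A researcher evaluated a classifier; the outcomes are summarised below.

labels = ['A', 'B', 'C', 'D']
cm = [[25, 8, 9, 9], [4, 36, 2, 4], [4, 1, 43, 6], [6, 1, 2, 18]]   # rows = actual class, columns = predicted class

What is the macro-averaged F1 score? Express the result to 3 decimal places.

0.671

Per-class F1 score (2·TP/(2·TP+FP+FN)):
  A: TP=25, FP=4+4+6=14, FN=8+9+9=26 → 50/90 = 0.5556
  B: TP=36, FP=8+1+1=10, FN=4+2+4=10 → 72/92 = 0.7826
  C: TP=43, FP=9+2+2=13, FN=4+1+6=11 → 86/110 = 0.7818
  D: TP=18, FP=9+4+6=19, FN=6+1+2=9 → 36/64 = 0.5625
Macro-F1 score = mean = (0.5556 + 0.7826 + 0.7818 + 0.5625) / 4 = 0.671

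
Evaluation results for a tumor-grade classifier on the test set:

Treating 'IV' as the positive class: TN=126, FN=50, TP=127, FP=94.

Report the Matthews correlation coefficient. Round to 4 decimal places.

MCC = (TP·TN − FP·FN) / √((TP+FP)(TP+FN)(TN+FP)(TN+FN))
Numerator = 127·126 − 94·50 = 11302
Denominator = √(221·177·220·176) = √1514610240 = 38917.9938
MCC = 11302 / 38917.9938 = 0.2904

0.2904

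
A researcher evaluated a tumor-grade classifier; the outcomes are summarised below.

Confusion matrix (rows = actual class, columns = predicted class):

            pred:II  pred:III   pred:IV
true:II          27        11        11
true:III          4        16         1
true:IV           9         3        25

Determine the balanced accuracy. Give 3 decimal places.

0.663

Balanced accuracy = mean of per-class recall.
  II: recall = 27/49 = 0.5510
  III: recall = 16/21 = 0.7619
  IV: recall = 25/37 = 0.6757
Mean = (0.5510 + 0.7619 + 0.6757) / 3 = 0.663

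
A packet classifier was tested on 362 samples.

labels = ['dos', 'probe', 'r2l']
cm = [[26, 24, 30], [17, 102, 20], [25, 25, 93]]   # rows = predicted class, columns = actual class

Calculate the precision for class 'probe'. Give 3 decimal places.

0.734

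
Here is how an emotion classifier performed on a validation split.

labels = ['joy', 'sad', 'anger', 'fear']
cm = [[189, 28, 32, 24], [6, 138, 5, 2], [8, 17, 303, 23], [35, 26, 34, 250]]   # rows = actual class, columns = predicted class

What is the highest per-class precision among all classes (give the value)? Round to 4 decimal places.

0.8361

Per-class precision (TP/(TP+FP)):
  joy: TP=189, FP=6+8+35=49 → 189/238 = 0.79412
  sad: TP=138, FP=28+17+26=71 → 138/209 = 0.66029
  anger: TP=303, FP=32+5+34=71 → 303/374 = 0.81016
  fear: TP=250, FP=24+2+23=49 → 250/299 = 0.83612
Highest is class 'fear' with precision = 0.8361.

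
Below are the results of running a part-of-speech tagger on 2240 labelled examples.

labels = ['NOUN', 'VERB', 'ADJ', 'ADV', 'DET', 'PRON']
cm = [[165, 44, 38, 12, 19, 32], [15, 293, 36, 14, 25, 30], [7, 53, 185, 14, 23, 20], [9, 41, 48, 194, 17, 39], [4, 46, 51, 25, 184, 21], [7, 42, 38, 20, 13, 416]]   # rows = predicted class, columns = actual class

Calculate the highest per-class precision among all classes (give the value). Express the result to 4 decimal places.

0.7761

Per-class precision (TP/(TP+FP)):
  NOUN: TP=165, FP=44+38+12+19+32=145 → 165/310 = 0.53226
  VERB: TP=293, FP=15+36+14+25+30=120 → 293/413 = 0.70944
  ADJ: TP=185, FP=7+53+14+23+20=117 → 185/302 = 0.61258
  ADV: TP=194, FP=9+41+48+17+39=154 → 194/348 = 0.55747
  DET: TP=184, FP=4+46+51+25+21=147 → 184/331 = 0.55589
  PRON: TP=416, FP=7+42+38+20+13=120 → 416/536 = 0.77612
Highest is class 'PRON' with precision = 0.7761.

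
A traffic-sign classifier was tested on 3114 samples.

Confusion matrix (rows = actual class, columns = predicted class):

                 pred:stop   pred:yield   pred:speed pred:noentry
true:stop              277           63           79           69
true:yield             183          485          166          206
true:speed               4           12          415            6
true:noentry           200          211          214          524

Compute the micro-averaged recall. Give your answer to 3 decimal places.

Micro-averaging pools counts across classes: ΣTP=1701, ΣFP=1413, ΣFN=1413.
Micro-recall = TP/(TP+FN) on pooled counts = 0.546 (equals overall accuracy in single-label multiclass).

0.546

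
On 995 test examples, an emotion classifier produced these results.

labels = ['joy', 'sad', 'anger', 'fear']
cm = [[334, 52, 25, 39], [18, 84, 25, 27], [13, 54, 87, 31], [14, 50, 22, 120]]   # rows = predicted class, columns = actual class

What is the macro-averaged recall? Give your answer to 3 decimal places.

0.583

Per-class recall (TP/(TP+FN)):
  joy: TP=334, FN=18+13+14=45 → 334/379 = 0.8813
  sad: TP=84, FN=52+54+50=156 → 84/240 = 0.3500
  anger: TP=87, FN=25+25+22=72 → 87/159 = 0.5472
  fear: TP=120, FN=39+27+31=97 → 120/217 = 0.5530
Macro-recall = mean = (0.8813 + 0.3500 + 0.5472 + 0.5530) / 4 = 0.583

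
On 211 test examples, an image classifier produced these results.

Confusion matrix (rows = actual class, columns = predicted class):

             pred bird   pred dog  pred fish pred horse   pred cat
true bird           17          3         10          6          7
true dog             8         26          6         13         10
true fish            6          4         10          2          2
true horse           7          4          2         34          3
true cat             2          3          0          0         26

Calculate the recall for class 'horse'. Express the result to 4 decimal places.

0.6800

Take TP from the diagonal, FP from the rest of the 'horse' prediction marginal, FN from the rest of the 'horse' actual marginal.
recall = TP/(TP+FN).
horse: TP=34, FN=7+4+2+3=16 → 34/50 = 0.68000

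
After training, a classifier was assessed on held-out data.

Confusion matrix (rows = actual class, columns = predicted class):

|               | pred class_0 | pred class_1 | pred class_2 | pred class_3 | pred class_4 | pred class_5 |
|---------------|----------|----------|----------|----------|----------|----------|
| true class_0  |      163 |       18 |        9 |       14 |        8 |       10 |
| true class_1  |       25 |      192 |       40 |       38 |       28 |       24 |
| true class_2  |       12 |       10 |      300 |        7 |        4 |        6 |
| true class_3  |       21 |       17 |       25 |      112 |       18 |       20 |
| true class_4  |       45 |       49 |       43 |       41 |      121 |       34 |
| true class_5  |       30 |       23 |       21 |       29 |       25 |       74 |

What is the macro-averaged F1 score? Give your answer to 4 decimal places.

0.5552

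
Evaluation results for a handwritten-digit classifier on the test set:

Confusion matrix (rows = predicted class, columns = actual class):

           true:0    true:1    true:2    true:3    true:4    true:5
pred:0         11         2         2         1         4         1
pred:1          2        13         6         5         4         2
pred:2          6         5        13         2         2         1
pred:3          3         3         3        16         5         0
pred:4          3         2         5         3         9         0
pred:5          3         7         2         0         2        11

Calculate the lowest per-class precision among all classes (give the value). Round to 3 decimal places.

0.406

Per-class precision (TP/(TP+FP)):
  0: TP=11, FP=2+2+1+4+1=10 → 11/21 = 0.5238
  1: TP=13, FP=2+6+5+4+2=19 → 13/32 = 0.4063
  2: TP=13, FP=6+5+2+2+1=16 → 13/29 = 0.4483
  3: TP=16, FP=3+3+3+5+0=14 → 16/30 = 0.5333
  4: TP=9, FP=3+2+5+3+0=13 → 9/22 = 0.4091
  5: TP=11, FP=3+7+2+0+2=14 → 11/25 = 0.4400
Lowest is class '1' with precision = 0.406.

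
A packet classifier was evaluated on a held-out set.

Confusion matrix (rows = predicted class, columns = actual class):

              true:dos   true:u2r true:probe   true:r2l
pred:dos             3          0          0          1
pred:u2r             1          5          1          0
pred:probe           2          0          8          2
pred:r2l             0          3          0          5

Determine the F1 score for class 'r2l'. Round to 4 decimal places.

0.6250

Take TP from the diagonal, FP from the rest of the 'r2l' prediction marginal, FN from the rest of the 'r2l' actual marginal.
F1 score = 2·TP/(2·TP+FP+FN).
r2l: TP=5, FP=0+3+0=3, FN=1+0+2=3 → 10/16 = 0.62500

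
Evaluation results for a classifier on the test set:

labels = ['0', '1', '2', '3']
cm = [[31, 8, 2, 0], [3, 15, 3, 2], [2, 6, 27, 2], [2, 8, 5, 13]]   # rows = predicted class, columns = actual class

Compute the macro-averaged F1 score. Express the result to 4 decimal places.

0.6481

Per-class F1 score (2·TP/(2·TP+FP+FN)):
  0: TP=31, FP=8+2+0=10, FN=3+2+2=7 → 62/79 = 0.78481
  1: TP=15, FP=3+3+2=8, FN=8+6+8=22 → 30/60 = 0.50000
  2: TP=27, FP=2+6+2=10, FN=2+3+5=10 → 54/74 = 0.72973
  3: TP=13, FP=2+8+5=15, FN=0+2+2=4 → 26/45 = 0.57778
Macro-F1 score = mean = (0.78481 + 0.50000 + 0.72973 + 0.57778) / 4 = 0.6481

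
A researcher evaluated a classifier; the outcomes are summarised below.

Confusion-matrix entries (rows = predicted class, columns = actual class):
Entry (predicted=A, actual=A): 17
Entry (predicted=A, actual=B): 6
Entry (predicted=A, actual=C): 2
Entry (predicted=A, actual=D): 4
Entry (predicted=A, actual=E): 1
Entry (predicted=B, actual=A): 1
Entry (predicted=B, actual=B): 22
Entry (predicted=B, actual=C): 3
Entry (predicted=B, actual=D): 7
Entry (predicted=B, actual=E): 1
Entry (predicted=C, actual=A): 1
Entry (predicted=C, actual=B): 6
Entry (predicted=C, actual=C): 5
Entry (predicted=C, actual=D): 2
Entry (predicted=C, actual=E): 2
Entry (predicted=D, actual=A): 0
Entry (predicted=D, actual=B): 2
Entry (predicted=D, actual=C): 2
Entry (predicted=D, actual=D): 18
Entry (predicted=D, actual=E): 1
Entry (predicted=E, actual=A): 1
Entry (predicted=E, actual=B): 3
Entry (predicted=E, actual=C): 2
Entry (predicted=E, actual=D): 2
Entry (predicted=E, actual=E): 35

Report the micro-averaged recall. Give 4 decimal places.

Micro-averaging pools counts across classes: ΣTP=97, ΣFP=49, ΣFN=49.
Micro-recall = TP/(TP+FN) on pooled counts = 0.6644 (equals overall accuracy in single-label multiclass).

0.6644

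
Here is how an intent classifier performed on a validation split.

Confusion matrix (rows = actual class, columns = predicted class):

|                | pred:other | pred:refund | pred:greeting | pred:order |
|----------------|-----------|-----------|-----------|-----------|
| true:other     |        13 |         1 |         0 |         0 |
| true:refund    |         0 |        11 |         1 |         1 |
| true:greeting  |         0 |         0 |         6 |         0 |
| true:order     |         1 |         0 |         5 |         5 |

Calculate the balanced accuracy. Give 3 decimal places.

Balanced accuracy = mean of per-class recall.
  other: recall = 13/14 = 0.9286
  refund: recall = 11/13 = 0.8462
  greeting: recall = 6/6 = 1.0000
  order: recall = 5/11 = 0.4545
Mean = (0.9286 + 0.8462 + 1.0000 + 0.4545) / 4 = 0.807

0.807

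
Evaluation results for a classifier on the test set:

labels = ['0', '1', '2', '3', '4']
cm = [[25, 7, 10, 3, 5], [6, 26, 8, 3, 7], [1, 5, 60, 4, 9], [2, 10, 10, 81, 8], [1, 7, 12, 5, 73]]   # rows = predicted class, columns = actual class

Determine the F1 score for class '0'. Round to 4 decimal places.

Take TP from the diagonal, FP from the rest of the '0' prediction marginal, FN from the rest of the '0' actual marginal.
F1 score = 2·TP/(2·TP+FP+FN).
0: TP=25, FP=7+10+3+5=25, FN=6+1+2+1=10 → 50/85 = 0.58824

0.5882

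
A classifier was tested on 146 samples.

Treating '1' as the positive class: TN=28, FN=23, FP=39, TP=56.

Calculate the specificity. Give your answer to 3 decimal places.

Specificity = TN/(TN+FP) = 28/(28+39) = 0.418

0.418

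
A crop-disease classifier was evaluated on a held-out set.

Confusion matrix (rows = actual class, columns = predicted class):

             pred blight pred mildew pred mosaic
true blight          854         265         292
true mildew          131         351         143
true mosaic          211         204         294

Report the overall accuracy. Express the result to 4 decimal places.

Accuracy = trace / total = (854+351+294=1499) / 2745 = 1499/2745 = 0.5461

0.5461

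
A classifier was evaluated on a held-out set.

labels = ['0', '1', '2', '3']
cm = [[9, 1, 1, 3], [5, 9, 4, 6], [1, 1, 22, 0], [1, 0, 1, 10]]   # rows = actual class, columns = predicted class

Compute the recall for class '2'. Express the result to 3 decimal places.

0.917

One-vs-rest for '2': TP = diagonal; FP = other classes predicted '2'; FN = '2' predicted as other.
recall = TP/(TP+FN).
2: TP=22, FN=1+1+0=2 → 22/24 = 0.9167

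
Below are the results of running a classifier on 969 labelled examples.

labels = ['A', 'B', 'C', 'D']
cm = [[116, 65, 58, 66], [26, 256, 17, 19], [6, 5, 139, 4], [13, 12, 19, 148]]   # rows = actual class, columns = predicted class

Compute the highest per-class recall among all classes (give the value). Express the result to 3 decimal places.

Per-class recall (TP/(TP+FN)):
  A: TP=116, FN=65+58+66=189 → 116/305 = 0.3803
  B: TP=256, FN=26+17+19=62 → 256/318 = 0.8050
  C: TP=139, FN=6+5+4=15 → 139/154 = 0.9026
  D: TP=148, FN=13+12+19=44 → 148/192 = 0.7708
Highest is class 'C' with recall = 0.903.

0.903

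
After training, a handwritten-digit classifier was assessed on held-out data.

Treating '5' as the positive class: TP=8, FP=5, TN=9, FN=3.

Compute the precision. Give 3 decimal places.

0.615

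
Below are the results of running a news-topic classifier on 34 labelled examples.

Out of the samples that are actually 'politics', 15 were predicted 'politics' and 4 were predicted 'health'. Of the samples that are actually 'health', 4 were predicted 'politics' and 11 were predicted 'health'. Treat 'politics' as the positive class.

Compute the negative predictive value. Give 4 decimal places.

0.7333

NPV = TN/(TN+FN) = 11/(11+4) = 0.7333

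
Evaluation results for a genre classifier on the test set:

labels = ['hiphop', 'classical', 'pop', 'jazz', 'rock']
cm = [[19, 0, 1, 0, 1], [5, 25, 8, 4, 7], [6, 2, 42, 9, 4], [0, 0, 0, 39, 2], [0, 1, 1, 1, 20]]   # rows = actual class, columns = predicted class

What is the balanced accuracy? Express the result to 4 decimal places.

Balanced accuracy = mean of per-class recall.
  hiphop: recall = 19/21 = 0.90476
  classical: recall = 25/49 = 0.51020
  pop: recall = 42/63 = 0.66667
  jazz: recall = 39/41 = 0.95122
  rock: recall = 20/23 = 0.86957
Mean = (0.90476 + 0.51020 + 0.66667 + 0.95122 + 0.86957) / 5 = 0.7805

0.7805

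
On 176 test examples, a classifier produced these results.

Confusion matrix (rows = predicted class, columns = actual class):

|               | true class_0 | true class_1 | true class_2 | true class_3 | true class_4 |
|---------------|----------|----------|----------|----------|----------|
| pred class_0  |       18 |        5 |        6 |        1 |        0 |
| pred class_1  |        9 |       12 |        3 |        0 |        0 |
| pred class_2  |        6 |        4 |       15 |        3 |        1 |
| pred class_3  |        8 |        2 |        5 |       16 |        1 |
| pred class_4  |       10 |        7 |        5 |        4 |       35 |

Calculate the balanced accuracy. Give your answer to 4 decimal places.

Balanced accuracy = mean of per-class recall.
  class_0: recall = 18/51 = 0.35294
  class_1: recall = 12/30 = 0.40000
  class_2: recall = 15/34 = 0.44118
  class_3: recall = 16/24 = 0.66667
  class_4: recall = 35/37 = 0.94595
Mean = (0.35294 + 0.40000 + 0.44118 + 0.66667 + 0.94595) / 5 = 0.5613

0.5613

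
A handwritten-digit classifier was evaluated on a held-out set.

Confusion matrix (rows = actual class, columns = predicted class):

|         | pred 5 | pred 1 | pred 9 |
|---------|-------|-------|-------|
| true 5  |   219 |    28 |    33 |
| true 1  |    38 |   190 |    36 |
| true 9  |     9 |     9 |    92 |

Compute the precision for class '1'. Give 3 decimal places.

0.837

One-vs-rest for '1': TP = diagonal; FP = other classes predicted '1'; FN = '1' predicted as other.
precision = TP/(TP+FP).
1: TP=190, FP=28+9=37 → 190/227 = 0.8370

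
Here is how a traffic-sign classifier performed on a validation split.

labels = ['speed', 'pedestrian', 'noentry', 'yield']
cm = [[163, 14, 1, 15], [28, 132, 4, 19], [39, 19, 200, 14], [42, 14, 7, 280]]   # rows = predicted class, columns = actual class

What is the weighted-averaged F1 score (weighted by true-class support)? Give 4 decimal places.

0.7772

Per-class F1 score (2·TP/(2·TP+FP+FN)):
  speed: TP=163, FP=14+1+15=30, FN=28+39+42=109 → 326/465 = 0.70108
  pedestrian: TP=132, FP=28+4+19=51, FN=14+19+14=47 → 264/362 = 0.72928
  noentry: TP=200, FP=39+19+14=72, FN=1+4+7=12 → 400/484 = 0.82645
  yield: TP=280, FP=42+14+7=63, FN=15+19+14=48 → 560/671 = 0.83458
Weighted-F1 score = Σ (supportᵢ/N)·F1 scoreᵢ with N=991: (272/991)·0.70108 + (179/991)·0.72928 + (212/991)·0.82645 + (328/991)·0.83458 = 0.7772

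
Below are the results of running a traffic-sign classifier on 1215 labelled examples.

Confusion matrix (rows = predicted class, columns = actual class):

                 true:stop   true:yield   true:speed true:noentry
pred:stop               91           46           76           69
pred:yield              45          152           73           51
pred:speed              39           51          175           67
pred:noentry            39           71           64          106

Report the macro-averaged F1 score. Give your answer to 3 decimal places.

0.424

Per-class F1 score (2·TP/(2·TP+FP+FN)):
  stop: TP=91, FP=46+76+69=191, FN=45+39+39=123 → 182/496 = 0.3669
  yield: TP=152, FP=45+73+51=169, FN=46+51+71=168 → 304/641 = 0.4743
  speed: TP=175, FP=39+51+67=157, FN=76+73+64=213 → 350/720 = 0.4861
  noentry: TP=106, FP=39+71+64=174, FN=69+51+67=187 → 212/573 = 0.3700
Macro-F1 score = mean = (0.3669 + 0.4743 + 0.4861 + 0.3700) / 4 = 0.424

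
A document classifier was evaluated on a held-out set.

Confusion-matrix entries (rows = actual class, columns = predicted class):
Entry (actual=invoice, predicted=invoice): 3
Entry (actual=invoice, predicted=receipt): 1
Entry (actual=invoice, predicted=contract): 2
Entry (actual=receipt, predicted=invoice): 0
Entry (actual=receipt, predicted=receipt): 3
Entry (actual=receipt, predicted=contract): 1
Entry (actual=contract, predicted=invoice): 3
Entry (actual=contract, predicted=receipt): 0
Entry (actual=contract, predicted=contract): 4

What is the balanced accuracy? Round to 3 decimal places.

0.607

Balanced accuracy = mean of per-class recall.
  invoice: recall = 3/6 = 0.5000
  receipt: recall = 3/4 = 0.7500
  contract: recall = 4/7 = 0.5714
Mean = (0.5000 + 0.7500 + 0.5714) / 3 = 0.607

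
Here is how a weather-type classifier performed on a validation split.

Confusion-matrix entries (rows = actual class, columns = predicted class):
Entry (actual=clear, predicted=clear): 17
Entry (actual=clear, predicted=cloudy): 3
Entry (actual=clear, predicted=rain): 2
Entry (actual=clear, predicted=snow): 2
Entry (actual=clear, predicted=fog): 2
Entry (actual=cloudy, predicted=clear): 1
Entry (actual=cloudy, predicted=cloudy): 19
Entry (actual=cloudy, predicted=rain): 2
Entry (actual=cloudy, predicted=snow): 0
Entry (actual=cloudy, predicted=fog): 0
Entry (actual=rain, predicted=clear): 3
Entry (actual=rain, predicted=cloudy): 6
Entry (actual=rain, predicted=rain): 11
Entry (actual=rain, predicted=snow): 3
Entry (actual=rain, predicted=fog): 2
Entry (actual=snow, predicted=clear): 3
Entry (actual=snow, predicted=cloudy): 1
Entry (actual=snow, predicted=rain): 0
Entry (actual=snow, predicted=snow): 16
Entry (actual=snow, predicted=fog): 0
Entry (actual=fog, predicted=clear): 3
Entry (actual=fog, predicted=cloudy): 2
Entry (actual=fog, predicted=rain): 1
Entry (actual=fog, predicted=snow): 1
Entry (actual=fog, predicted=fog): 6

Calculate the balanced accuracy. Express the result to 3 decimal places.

0.644

Balanced accuracy = mean of per-class recall.
  clear: recall = 17/26 = 0.6538
  cloudy: recall = 19/22 = 0.8636
  rain: recall = 11/25 = 0.4400
  snow: recall = 16/20 = 0.8000
  fog: recall = 6/13 = 0.4615
Mean = (0.6538 + 0.8636 + 0.4400 + 0.8000 + 0.4615) / 5 = 0.644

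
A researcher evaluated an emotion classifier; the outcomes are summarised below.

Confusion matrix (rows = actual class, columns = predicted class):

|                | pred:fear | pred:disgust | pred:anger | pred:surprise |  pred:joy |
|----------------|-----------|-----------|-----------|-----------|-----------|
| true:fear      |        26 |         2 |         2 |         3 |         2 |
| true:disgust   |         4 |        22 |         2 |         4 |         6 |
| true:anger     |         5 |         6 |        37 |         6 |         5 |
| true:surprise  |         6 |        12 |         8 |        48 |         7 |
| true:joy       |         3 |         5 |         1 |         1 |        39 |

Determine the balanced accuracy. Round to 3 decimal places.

0.667

Balanced accuracy = mean of per-class recall.
  fear: recall = 26/35 = 0.7429
  disgust: recall = 22/38 = 0.5789
  anger: recall = 37/59 = 0.6271
  surprise: recall = 48/81 = 0.5926
  joy: recall = 39/49 = 0.7959
Mean = (0.7429 + 0.5789 + 0.6271 + 0.5926 + 0.7959) / 5 = 0.667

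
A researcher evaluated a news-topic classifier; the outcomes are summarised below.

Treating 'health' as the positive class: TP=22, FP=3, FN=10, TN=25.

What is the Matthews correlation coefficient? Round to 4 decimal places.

MCC = (TP·TN − FP·FN) / √((TP+FP)(TP+FN)(TN+FP)(TN+FN))
Numerator = 22·25 − 3·10 = 520
Denominator = √(25·32·28·35) = √784000 = 885.4377
MCC = 520 / 885.4377 = 0.5873

0.5873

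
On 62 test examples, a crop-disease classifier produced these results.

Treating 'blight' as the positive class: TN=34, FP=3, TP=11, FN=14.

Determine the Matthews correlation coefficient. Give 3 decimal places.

MCC = (TP·TN − FP·FN) / √((TP+FP)(TP+FN)(TN+FP)(TN+FN))
Numerator = 11·34 − 3·14 = 332
Denominator = √(14·25·37·48) = √621600 = 788.4161
MCC = 332 / 788.4161 = 0.421

0.421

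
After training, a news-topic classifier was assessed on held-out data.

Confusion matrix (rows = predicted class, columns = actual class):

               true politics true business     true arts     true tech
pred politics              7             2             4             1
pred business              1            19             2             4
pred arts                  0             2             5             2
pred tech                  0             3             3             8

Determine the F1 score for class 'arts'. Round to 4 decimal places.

F1 score = 2·TP/(2·TP+FP+FN).
arts: TP=5, FP=0+2+2=4, FN=4+2+3=9 → 10/23 = 0.43478

0.4348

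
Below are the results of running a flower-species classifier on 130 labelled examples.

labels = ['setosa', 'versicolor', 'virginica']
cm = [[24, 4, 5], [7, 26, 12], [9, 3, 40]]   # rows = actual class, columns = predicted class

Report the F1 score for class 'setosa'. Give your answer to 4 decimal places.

0.6575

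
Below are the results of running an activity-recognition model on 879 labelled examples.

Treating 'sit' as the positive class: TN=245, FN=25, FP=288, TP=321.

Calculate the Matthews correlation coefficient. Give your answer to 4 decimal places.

MCC = (TP·TN − FP·FN) / √((TP+FP)(TP+FN)(TN+FP)(TN+FN))
Numerator = 321·245 − 288·25 = 71445
Denominator = √(609·346·533·270) = √30323851740 = 174137.4507
MCC = 71445 / 174137.4507 = 0.4103

0.4103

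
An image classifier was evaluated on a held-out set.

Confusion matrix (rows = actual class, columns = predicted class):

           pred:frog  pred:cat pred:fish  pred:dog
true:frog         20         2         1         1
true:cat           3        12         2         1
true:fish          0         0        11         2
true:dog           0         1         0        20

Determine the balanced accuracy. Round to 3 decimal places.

0.825

Balanced accuracy = mean of per-class recall.
  frog: recall = 20/24 = 0.8333
  cat: recall = 12/18 = 0.6667
  fish: recall = 11/13 = 0.8462
  dog: recall = 20/21 = 0.9524
Mean = (0.8333 + 0.6667 + 0.8462 + 0.9524) / 4 = 0.825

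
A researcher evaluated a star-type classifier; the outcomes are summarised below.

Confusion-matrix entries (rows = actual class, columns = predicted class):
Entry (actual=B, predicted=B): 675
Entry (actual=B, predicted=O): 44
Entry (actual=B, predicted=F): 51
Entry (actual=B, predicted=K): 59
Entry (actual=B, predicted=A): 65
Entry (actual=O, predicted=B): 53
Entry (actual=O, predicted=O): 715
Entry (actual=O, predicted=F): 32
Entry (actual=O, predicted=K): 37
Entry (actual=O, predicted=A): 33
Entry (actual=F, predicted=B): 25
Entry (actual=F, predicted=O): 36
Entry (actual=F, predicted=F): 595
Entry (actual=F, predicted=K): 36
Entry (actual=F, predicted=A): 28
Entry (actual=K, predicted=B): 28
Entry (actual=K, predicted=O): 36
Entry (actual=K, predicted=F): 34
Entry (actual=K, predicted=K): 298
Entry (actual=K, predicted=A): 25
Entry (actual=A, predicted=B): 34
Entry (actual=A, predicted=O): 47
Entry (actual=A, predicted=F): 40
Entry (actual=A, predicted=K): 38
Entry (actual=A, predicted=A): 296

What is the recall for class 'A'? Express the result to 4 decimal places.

Treat 'A' as positive and all other classes as negative.
recall = TP/(TP+FN).
A: TP=296, FN=34+47+40+38=159 → 296/455 = 0.65055

0.6505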